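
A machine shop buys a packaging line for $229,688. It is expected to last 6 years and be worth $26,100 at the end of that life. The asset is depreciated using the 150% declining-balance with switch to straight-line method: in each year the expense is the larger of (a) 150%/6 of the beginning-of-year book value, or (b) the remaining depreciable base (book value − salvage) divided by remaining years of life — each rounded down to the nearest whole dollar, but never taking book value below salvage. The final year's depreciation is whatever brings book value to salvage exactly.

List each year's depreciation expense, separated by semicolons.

Depreciable base = $229,688 − $26,100 = $203,588.
Year 1: DB = ⌊$229,688 × 150%/6⌋ = $57,422; SL = ⌊$203,588/6⌋ = $33,931 → take DB $57,422. Book value $172,266.
Year 2: DB = ⌊$172,266 × 150%/6⌋ = $43,066; SL = ⌊$146,166/5⌋ = $29,233 → take DB $43,066. Book value $129,200.
Year 3: DB = ⌊$129,200 × 150%/6⌋ = $32,300; SL = ⌊$103,100/4⌋ = $25,775 → take DB $32,300. Book value $96,900.
Year 4: DB = ⌊$96,900 × 150%/6⌋ = $24,225; SL = ⌊$70,800/3⌋ = $23,600 → take DB $24,225. Book value $72,675.
Year 5: DB = ⌊$72,675 × 150%/6⌋ = $18,168; SL = ⌊$46,575/2⌋ = $23,287 → take SL $23,287. Book value $49,388.
Year 6 (final): $49,388 − $26,100 = $23,288. Book value $26,100.

$57,422; $43,066; $32,300; $24,225; $23,287; $23,288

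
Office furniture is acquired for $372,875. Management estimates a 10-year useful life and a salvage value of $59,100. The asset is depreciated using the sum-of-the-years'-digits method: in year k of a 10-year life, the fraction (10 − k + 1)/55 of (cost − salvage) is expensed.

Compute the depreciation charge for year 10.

Depreciable base = $372,875 − $59,100 = $313,775.
Sum of the years' digits = 10+9+8+7+6+5+4+3+2+1 = 55.
Year 1: $313,775 × 10/55 = $57,050. Book value $315,825.
Year 2: $313,775 × 9/55 = $51,345. Book value $264,480.
Year 3: $313,775 × 8/55 = $45,640. Book value $218,840.
Year 4: $313,775 × 7/55 = $39,935. Book value $178,905.
Year 5: $313,775 × 6/55 = $34,230. Book value $144,675.
Year 6: $313,775 × 5/55 = $28,525. Book value $116,150.
Year 7: $313,775 × 4/55 = $22,820. Book value $93,330.
Year 8: $313,775 × 3/55 = $17,115. Book value $76,215.
Year 9: $313,775 × 2/55 = $11,410. Book value $64,805.
Year 10: $313,775 × 1/55 = $5,705. Book value $59,100.

$5,705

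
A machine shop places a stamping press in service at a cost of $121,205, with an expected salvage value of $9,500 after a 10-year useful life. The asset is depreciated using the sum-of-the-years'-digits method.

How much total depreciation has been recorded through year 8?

Depreciable base = $121,205 − $9,500 = $111,705.
Sum of the years' digits = 10+9+8+7+6+5+4+3+2+1 = 55.
Year 1: $111,705 × 10/55 = $20,310. Book value $100,895.
Year 2: $111,705 × 9/55 = $18,279. Book value $82,616.
Year 3: $111,705 × 8/55 = $16,248. Book value $66,368.
Year 4: $111,705 × 7/55 = $14,217. Book value $52,151.
Year 5: $111,705 × 6/55 = $12,186. Book value $39,965.
Year 6: $111,705 × 5/55 = $10,155. Book value $29,810.
Year 7: $111,705 × 4/55 = $8,124. Book value $21,686.
Year 8: $111,705 × 3/55 = $6,093. Book value $15,593.
Accumulated through year 8 = $121,205 − $15,593 = $105,612.

$105,612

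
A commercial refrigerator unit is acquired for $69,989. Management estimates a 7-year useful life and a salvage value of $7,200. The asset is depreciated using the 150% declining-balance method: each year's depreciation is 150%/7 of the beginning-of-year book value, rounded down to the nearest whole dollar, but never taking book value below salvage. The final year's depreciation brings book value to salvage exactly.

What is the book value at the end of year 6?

Depreciable base = $69,989 − $7,200 = $62,789.
Year 1: ⌊$69,989 × 150%/7⌋ = $14,997. Book value $54,992.
Year 2: ⌊$54,992 × 150%/7⌋ = $11,784. Book value $43,208.
Year 3: ⌊$43,208 × 150%/7⌋ = $9,258. Book value $33,950.
Year 4: ⌊$33,950 × 150%/7⌋ = $7,275. Book value $26,675.
Year 5: ⌊$26,675 × 150%/7⌋ = $5,716. Book value $20,959.
Year 6: ⌊$20,959 × 150%/7⌋ = $4,491. Book value $16,468.

$16,468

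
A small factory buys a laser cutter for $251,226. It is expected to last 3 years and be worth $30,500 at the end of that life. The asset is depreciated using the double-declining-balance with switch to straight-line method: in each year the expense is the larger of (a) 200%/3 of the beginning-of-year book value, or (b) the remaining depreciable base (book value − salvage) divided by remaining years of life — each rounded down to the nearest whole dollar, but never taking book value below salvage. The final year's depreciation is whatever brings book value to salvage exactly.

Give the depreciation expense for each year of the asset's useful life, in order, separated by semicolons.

$167,484; $53,242; $0

Depreciable base = $251,226 − $30,500 = $220,726.
Year 1: DB = ⌊$251,226 × 200%/3⌋ = $167,484; SL = ⌊$220,726/3⌋ = $73,575 → take DB $167,484. Book value $83,742.
Year 2: DB = ⌊$83,742 × 200%/3⌋ = $55,828; SL = ⌊$53,242/2⌋ = $26,621 → take DB $55,828, capped at $53,242. Book value $30,500.
Year 3 (final): $30,500 − $30,500 = $0. Book value $30,500.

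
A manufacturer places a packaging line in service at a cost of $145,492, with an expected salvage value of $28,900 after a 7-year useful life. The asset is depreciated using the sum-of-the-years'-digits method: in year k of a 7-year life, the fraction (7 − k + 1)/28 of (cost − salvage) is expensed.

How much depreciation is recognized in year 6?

$8,328

Depreciable base = $145,492 − $28,900 = $116,592.
Sum of the years' digits = 7+6+5+4+3+2+1 = 28.
Year 1: $116,592 × 7/28 = $29,148. Book value $116,344.
Year 2: $116,592 × 6/28 = $24,984. Book value $91,360.
Year 3: $116,592 × 5/28 = $20,820. Book value $70,540.
Year 4: $116,592 × 4/28 = $16,656. Book value $53,884.
Year 5: $116,592 × 3/28 = $12,492. Book value $41,392.
Year 6: $116,592 × 2/28 = $8,328. Book value $33,064.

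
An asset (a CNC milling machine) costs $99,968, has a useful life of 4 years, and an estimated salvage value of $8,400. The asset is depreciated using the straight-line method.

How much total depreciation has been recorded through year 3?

$68,676

Depreciable base = $99,968 − $8,400 = $91,568.
Annual expense = $91,568 / 4 = $22,892.
End of year 1: book value $77,076.
End of year 2: book value $54,184.
End of year 3: book value $31,292.
Accumulated through year 3 = $99,968 − $31,292 = $68,676.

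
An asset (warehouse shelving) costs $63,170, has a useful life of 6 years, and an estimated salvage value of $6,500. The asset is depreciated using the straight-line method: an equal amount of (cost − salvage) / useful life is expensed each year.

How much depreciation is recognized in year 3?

Depreciable base = $63,170 − $6,500 = $56,670.
Annual expense = $56,670 / 6 = $9,445.

$9,445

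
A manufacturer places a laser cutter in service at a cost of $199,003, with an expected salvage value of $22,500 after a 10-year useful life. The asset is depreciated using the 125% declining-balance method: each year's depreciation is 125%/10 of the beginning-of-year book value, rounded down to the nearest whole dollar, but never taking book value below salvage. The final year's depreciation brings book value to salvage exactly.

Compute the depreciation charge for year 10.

Depreciable base = $199,003 − $22,500 = $176,503.
Year 1: ⌊$199,003 × 125%/10⌋ = $24,875. Book value $174,128.
Year 2: ⌊$174,128 × 125%/10⌋ = $21,766. Book value $152,362.
Year 3: ⌊$152,362 × 125%/10⌋ = $19,045. Book value $133,317.
Year 4: ⌊$133,317 × 125%/10⌋ = $16,664. Book value $116,653.
Year 5: ⌊$116,653 × 125%/10⌋ = $14,581. Book value $102,072.
Year 6: ⌊$102,072 × 125%/10⌋ = $12,759. Book value $89,313.
Year 7: ⌊$89,313 × 125%/10⌋ = $11,164. Book value $78,149.
Year 8: ⌊$78,149 × 125%/10⌋ = $9,768. Book value $68,381.
Year 9: ⌊$68,381 × 125%/10⌋ = $8,547. Book value $59,834.
Year 10 (final): $59,834 − $22,500 = $37,334. Book value $22,500.

$37,334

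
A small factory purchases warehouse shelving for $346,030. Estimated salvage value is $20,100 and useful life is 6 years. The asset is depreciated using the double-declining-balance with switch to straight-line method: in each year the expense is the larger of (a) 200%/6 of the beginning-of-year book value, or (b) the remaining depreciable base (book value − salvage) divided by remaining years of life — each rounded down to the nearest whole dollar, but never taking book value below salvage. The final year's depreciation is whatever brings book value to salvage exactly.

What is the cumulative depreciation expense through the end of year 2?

$192,238

Depreciable base = $346,030 − $20,100 = $325,930.
Year 1: DB = ⌊$346,030 × 200%/6⌋ = $115,343; SL = ⌊$325,930/6⌋ = $54,321 → take DB $115,343. Book value $230,687.
Year 2: DB = ⌊$230,687 × 200%/6⌋ = $76,895; SL = ⌊$210,587/5⌋ = $42,117 → take DB $76,895. Book value $153,792.
Accumulated through year 2 = $346,030 − $153,792 = $192,238.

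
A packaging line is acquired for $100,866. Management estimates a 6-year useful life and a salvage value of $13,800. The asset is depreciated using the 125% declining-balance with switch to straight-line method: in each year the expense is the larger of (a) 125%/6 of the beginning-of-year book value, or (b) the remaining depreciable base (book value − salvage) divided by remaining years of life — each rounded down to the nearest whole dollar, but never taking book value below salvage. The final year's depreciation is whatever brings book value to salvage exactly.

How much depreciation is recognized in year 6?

Depreciable base = $100,866 − $13,800 = $87,066.
Year 1: DB = ⌊$100,866 × 125%/6⌋ = $21,013; SL = ⌊$87,066/6⌋ = $14,511 → take DB $21,013. Book value $79,853.
Year 2: DB = ⌊$79,853 × 125%/6⌋ = $16,636; SL = ⌊$66,053/5⌋ = $13,210 → take DB $16,636. Book value $63,217.
Year 3: DB = ⌊$63,217 × 125%/6⌋ = $13,170; SL = ⌊$49,417/4⌋ = $12,354 → take DB $13,170. Book value $50,047.
Year 4: DB = ⌊$50,047 × 125%/6⌋ = $10,426; SL = ⌊$36,247/3⌋ = $12,082 → take SL $12,082. Book value $37,965.
Year 5: DB = ⌊$37,965 × 125%/6⌋ = $7,909; SL = ⌊$24,165/2⌋ = $12,082 → take SL $12,082. Book value $25,883.
Year 6 (final): $25,883 − $13,800 = $12,083. Book value $13,800.

$12,083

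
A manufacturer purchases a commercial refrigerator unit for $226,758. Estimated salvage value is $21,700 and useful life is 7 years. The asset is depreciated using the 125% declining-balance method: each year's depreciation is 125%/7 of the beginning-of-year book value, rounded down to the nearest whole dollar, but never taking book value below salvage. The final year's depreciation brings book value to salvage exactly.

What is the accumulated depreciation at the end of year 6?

$157,096

Depreciable base = $226,758 − $21,700 = $205,058.
Year 1: ⌊$226,758 × 125%/7⌋ = $40,492. Book value $186,266.
Year 2: ⌊$186,266 × 125%/7⌋ = $33,261. Book value $153,005.
Year 3: ⌊$153,005 × 125%/7⌋ = $27,322. Book value $125,683.
Year 4: ⌊$125,683 × 125%/7⌋ = $22,443. Book value $103,240.
Year 5: ⌊$103,240 × 125%/7⌋ = $18,435. Book value $84,805.
Year 6: ⌊$84,805 × 125%/7⌋ = $15,143. Book value $69,662.
Accumulated through year 6 = $226,758 − $69,662 = $157,096.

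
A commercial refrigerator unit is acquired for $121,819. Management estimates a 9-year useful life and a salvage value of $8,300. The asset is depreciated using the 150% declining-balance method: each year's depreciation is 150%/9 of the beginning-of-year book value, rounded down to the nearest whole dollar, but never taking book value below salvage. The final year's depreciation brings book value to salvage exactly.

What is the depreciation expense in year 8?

$5,666

Depreciable base = $121,819 − $8,300 = $113,519.
Year 1: ⌊$121,819 × 150%/9⌋ = $20,303. Book value $101,516.
Year 2: ⌊$101,516 × 150%/9⌋ = $16,919. Book value $84,597.
Year 3: ⌊$84,597 × 150%/9⌋ = $14,099. Book value $70,498.
Year 4: ⌊$70,498 × 150%/9⌋ = $11,749. Book value $58,749.
Year 5: ⌊$58,749 × 150%/9⌋ = $9,791. Book value $48,958.
Year 6: ⌊$48,958 × 150%/9⌋ = $8,159. Book value $40,799.
Year 7: ⌊$40,799 × 150%/9⌋ = $6,799. Book value $34,000.
Year 8: ⌊$34,000 × 150%/9⌋ = $5,666. Book value $28,334.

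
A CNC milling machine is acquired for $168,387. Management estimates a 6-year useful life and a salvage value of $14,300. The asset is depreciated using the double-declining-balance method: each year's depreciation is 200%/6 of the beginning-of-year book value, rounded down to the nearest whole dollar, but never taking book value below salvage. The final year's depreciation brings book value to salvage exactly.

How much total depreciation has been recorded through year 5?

Depreciable base = $168,387 − $14,300 = $154,087.
Year 1: ⌊$168,387 × 200%/6⌋ = $56,129. Book value $112,258.
Year 2: ⌊$112,258 × 200%/6⌋ = $37,419. Book value $74,839.
Year 3: ⌊$74,839 × 200%/6⌋ = $24,946. Book value $49,893.
Year 4: ⌊$49,893 × 200%/6⌋ = $16,631. Book value $33,262.
Year 5: ⌊$33,262 × 200%/6⌋ = $11,087. Book value $22,175.
Accumulated through year 5 = $168,387 − $22,175 = $146,212.

$146,212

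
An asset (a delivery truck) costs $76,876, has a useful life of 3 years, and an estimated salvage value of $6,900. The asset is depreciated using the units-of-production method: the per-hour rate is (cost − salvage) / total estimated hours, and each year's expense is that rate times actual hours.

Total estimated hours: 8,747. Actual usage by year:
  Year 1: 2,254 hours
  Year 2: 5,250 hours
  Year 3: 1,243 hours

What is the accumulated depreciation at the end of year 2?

$60,032

Depreciable base = $76,876 − $6,900 = $69,976.
Rate = $69,976 / 8,747 hours = $8 per hour.
Year 1: 2,254 × $8 = $18,032. Book value $58,844.
Year 2: 5,250 × $8 = $42,000. Book value $16,844.
Accumulated through year 2 = $76,876 − $16,844 = $60,032.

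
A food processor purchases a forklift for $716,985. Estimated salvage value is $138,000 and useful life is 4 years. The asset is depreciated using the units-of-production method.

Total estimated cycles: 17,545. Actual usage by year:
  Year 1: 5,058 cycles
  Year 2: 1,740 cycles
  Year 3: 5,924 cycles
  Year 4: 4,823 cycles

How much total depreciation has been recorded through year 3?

$419,826

Depreciable base = $716,985 − $138,000 = $578,985.
Rate = $578,985 / 17,545 cycles = $33 per cycle.
Year 1: 5,058 × $33 = $166,914. Book value $550,071.
Year 2: 1,740 × $33 = $57,420. Book value $492,651.
Year 3: 5,924 × $33 = $195,492. Book value $297,159.
Accumulated through year 3 = $716,985 − $297,159 = $419,826.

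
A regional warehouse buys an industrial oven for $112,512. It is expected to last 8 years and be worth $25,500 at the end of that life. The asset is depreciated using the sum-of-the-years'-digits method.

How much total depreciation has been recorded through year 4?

$62,842

Depreciable base = $112,512 − $25,500 = $87,012.
Sum of the years' digits = 8+7+6+5+4+3+2+1 = 36.
Year 1: $87,012 × 8/36 = $19,336. Book value $93,176.
Year 2: $87,012 × 7/36 = $16,919. Book value $76,257.
Year 3: $87,012 × 6/36 = $14,502. Book value $61,755.
Year 4: $87,012 × 5/36 = $12,085. Book value $49,670.
Accumulated through year 4 = $112,512 − $49,670 = $62,842.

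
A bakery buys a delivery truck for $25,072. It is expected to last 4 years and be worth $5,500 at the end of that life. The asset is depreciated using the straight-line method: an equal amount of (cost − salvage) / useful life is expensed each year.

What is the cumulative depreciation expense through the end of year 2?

$9,786

Depreciable base = $25,072 − $5,500 = $19,572.
Annual expense = $19,572 / 4 = $4,893.
End of year 1: book value $20,179.
End of year 2: book value $15,286.
Accumulated through year 2 = $25,072 − $15,286 = $9,786.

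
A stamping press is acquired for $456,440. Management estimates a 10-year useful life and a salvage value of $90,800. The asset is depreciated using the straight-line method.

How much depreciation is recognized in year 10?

$36,564

Depreciable base = $456,440 − $90,800 = $365,640.
Annual expense = $365,640 / 10 = $36,564.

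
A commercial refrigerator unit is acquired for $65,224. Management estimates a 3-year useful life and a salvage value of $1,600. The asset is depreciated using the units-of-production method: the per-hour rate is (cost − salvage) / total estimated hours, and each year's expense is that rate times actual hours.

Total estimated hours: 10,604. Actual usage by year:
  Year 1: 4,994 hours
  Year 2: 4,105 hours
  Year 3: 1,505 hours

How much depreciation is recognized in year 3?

$9,030

Depreciable base = $65,224 − $1,600 = $63,624.
Rate = $63,624 / 10,604 hours = $6 per hour.
Year 1: 4,994 × $6 = $29,964. Book value $35,260.
Year 2: 4,105 × $6 = $24,630. Book value $10,630.
Year 3: 1,505 × $6 = $9,030. Book value $1,600.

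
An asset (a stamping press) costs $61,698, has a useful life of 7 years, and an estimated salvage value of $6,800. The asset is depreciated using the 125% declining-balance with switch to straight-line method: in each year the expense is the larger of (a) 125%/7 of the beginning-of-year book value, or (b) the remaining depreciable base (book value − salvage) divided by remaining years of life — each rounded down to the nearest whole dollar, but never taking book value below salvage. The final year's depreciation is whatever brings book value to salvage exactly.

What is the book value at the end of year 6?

Depreciable base = $61,698 − $6,800 = $54,898.
Year 1: DB = ⌊$61,698 × 125%/7⌋ = $11,017; SL = ⌊$54,898/7⌋ = $7,842 → take DB $11,017. Book value $50,681.
Year 2: DB = ⌊$50,681 × 125%/7⌋ = $9,050; SL = ⌊$43,881/6⌋ = $7,313 → take DB $9,050. Book value $41,631.
Year 3: DB = ⌊$41,631 × 125%/7⌋ = $7,434; SL = ⌊$34,831/5⌋ = $6,966 → take DB $7,434. Book value $34,197.
Year 4: DB = ⌊$34,197 × 125%/7⌋ = $6,106; SL = ⌊$27,397/4⌋ = $6,849 → take SL $6,849. Book value $27,348.
Year 5: DB = ⌊$27,348 × 125%/7⌋ = $4,883; SL = ⌊$20,548/3⌋ = $6,849 → take SL $6,849. Book value $20,499.
Year 6: DB = ⌊$20,499 × 125%/7⌋ = $3,660; SL = ⌊$13,699/2⌋ = $6,849 → take SL $6,849. Book value $13,650.

$13,650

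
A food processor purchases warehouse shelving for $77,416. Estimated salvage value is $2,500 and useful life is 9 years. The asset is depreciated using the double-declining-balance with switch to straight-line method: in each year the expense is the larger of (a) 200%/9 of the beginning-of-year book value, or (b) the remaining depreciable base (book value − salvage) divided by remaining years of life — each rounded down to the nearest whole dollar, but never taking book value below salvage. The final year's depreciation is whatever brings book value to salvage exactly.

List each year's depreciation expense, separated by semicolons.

$17,203; $13,380; $10,407; $8,094; $6,296; $4,896; $4,880; $4,880; $4,880

Depreciable base = $77,416 − $2,500 = $74,916.
Year 1: DB = ⌊$77,416 × 200%/9⌋ = $17,203; SL = ⌊$74,916/9⌋ = $8,324 → take DB $17,203. Book value $60,213.
Year 2: DB = ⌊$60,213 × 200%/9⌋ = $13,380; SL = ⌊$57,713/8⌋ = $7,214 → take DB $13,380. Book value $46,833.
Year 3: DB = ⌊$46,833 × 200%/9⌋ = $10,407; SL = ⌊$44,333/7⌋ = $6,333 → take DB $10,407. Book value $36,426.
Year 4: DB = ⌊$36,426 × 200%/9⌋ = $8,094; SL = ⌊$33,926/6⌋ = $5,654 → take DB $8,094. Book value $28,332.
Year 5: DB = ⌊$28,332 × 200%/9⌋ = $6,296; SL = ⌊$25,832/5⌋ = $5,166 → take DB $6,296. Book value $22,036.
Year 6: DB = ⌊$22,036 × 200%/9⌋ = $4,896; SL = ⌊$19,536/4⌋ = $4,884 → take DB $4,896. Book value $17,140.
Year 7: DB = ⌊$17,140 × 200%/9⌋ = $3,808; SL = ⌊$14,640/3⌋ = $4,880 → take SL $4,880. Book value $12,260.
Year 8: DB = ⌊$12,260 × 200%/9⌋ = $2,724; SL = ⌊$9,760/2⌋ = $4,880 → take SL $4,880. Book value $7,380.
Year 9 (final): $7,380 − $2,500 = $4,880. Book value $2,500.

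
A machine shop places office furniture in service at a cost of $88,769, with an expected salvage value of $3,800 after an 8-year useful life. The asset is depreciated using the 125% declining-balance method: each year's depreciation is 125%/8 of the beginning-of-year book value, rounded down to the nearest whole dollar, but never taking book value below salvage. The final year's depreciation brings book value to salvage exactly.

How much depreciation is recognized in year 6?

Depreciable base = $88,769 − $3,800 = $84,969.
Year 1: ⌊$88,769 × 125%/8⌋ = $13,870. Book value $74,899.
Year 2: ⌊$74,899 × 125%/8⌋ = $11,702. Book value $63,197.
Year 3: ⌊$63,197 × 125%/8⌋ = $9,874. Book value $53,323.
Year 4: ⌊$53,323 × 125%/8⌋ = $8,331. Book value $44,992.
Year 5: ⌊$44,992 × 125%/8⌋ = $7,030. Book value $37,962.
Year 6: ⌊$37,962 × 125%/8⌋ = $5,931. Book value $32,031.

$5,931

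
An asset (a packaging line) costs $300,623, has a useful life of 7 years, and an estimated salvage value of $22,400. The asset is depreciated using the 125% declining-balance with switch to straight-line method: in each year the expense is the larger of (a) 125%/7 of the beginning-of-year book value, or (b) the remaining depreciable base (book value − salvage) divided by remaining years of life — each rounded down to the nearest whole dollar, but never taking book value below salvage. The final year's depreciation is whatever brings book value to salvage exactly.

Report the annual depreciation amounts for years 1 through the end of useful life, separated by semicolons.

Depreciable base = $300,623 − $22,400 = $278,223.
Year 1: DB = ⌊$300,623 × 125%/7⌋ = $53,682; SL = ⌊$278,223/7⌋ = $39,746 → take DB $53,682. Book value $246,941.
Year 2: DB = ⌊$246,941 × 125%/7⌋ = $44,096; SL = ⌊$224,541/6⌋ = $37,423 → take DB $44,096. Book value $202,845.
Year 3: DB = ⌊$202,845 × 125%/7⌋ = $36,222; SL = ⌊$180,445/5⌋ = $36,089 → take DB $36,222. Book value $166,623.
Year 4: DB = ⌊$166,623 × 125%/7⌋ = $29,754; SL = ⌊$144,223/4⌋ = $36,055 → take SL $36,055. Book value $130,568.
Year 5: DB = ⌊$130,568 × 125%/7⌋ = $23,315; SL = ⌊$108,168/3⌋ = $36,056 → take SL $36,056. Book value $94,512.
Year 6: DB = ⌊$94,512 × 125%/7⌋ = $16,877; SL = ⌊$72,112/2⌋ = $36,056 → take SL $36,056. Book value $58,456.
Year 7 (final): $58,456 − $22,400 = $36,056. Book value $22,400.

$53,682; $44,096; $36,222; $36,055; $36,056; $36,056; $36,056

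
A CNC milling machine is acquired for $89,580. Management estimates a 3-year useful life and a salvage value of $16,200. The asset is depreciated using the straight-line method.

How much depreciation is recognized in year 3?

Depreciable base = $89,580 − $16,200 = $73,380.
Annual expense = $73,380 / 3 = $24,460.

$24,460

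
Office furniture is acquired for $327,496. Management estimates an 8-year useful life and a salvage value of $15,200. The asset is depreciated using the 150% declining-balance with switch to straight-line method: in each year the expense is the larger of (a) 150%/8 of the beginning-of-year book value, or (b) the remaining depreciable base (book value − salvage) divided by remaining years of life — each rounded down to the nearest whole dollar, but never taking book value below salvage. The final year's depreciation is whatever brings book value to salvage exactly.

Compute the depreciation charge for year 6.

$31,881

Depreciable base = $327,496 − $15,200 = $312,296.
Year 1: DB = ⌊$327,496 × 150%/8⌋ = $61,405; SL = ⌊$312,296/8⌋ = $39,037 → take DB $61,405. Book value $266,091.
Year 2: DB = ⌊$266,091 × 150%/8⌋ = $49,892; SL = ⌊$250,891/7⌋ = $35,841 → take DB $49,892. Book value $216,199.
Year 3: DB = ⌊$216,199 × 150%/8⌋ = $40,537; SL = ⌊$200,999/6⌋ = $33,499 → take DB $40,537. Book value $175,662.
Year 4: DB = ⌊$175,662 × 150%/8⌋ = $32,936; SL = ⌊$160,462/5⌋ = $32,092 → take DB $32,936. Book value $142,726.
Year 5: DB = ⌊$142,726 × 150%/8⌋ = $26,761; SL = ⌊$127,526/4⌋ = $31,881 → take SL $31,881. Book value $110,845.
Year 6: DB = ⌊$110,845 × 150%/8⌋ = $20,783; SL = ⌊$95,645/3⌋ = $31,881 → take SL $31,881. Book value $78,964.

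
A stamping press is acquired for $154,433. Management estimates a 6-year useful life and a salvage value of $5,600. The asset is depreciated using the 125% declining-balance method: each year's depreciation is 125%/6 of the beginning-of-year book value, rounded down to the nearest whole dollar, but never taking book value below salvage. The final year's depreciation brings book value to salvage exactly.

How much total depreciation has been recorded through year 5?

Depreciable base = $154,433 − $5,600 = $148,833.
Year 1: ⌊$154,433 × 125%/6⌋ = $32,173. Book value $122,260.
Year 2: ⌊$122,260 × 125%/6⌋ = $25,470. Book value $96,790.
Year 3: ⌊$96,790 × 125%/6⌋ = $20,164. Book value $76,626.
Year 4: ⌊$76,626 × 125%/6⌋ = $15,963. Book value $60,663.
Year 5: ⌊$60,663 × 125%/6⌋ = $12,638. Book value $48,025.
Accumulated through year 5 = $154,433 − $48,025 = $106,408.

$106,408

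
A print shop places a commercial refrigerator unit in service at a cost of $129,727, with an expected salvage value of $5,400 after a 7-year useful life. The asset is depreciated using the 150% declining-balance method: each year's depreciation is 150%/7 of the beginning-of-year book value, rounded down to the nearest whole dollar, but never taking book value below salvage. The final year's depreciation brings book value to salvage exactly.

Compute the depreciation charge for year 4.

$13,484

Depreciable base = $129,727 − $5,400 = $124,327.
Year 1: ⌊$129,727 × 150%/7⌋ = $27,798. Book value $101,929.
Year 2: ⌊$101,929 × 150%/7⌋ = $21,841. Book value $80,088.
Year 3: ⌊$80,088 × 150%/7⌋ = $17,161. Book value $62,927.
Year 4: ⌊$62,927 × 150%/7⌋ = $13,484. Book value $49,443.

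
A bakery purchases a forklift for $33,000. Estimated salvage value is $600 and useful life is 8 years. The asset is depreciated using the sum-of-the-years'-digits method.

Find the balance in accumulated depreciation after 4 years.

$23,400

Depreciable base = $33,000 − $600 = $32,400.
Sum of the years' digits = 8+7+6+5+4+3+2+1 = 36.
Year 1: $32,400 × 8/36 = $7,200. Book value $25,800.
Year 2: $32,400 × 7/36 = $6,300. Book value $19,500.
Year 3: $32,400 × 6/36 = $5,400. Book value $14,100.
Year 4: $32,400 × 5/36 = $4,500. Book value $9,600.
Accumulated through year 4 = $33,000 − $9,600 = $23,400.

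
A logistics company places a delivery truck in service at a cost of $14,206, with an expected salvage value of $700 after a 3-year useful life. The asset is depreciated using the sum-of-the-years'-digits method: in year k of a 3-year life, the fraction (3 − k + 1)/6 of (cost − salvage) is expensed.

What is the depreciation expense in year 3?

$2,251

Depreciable base = $14,206 − $700 = $13,506.
Sum of the years' digits = 3+2+1 = 6.
Year 1: $13,506 × 3/6 = $6,753. Book value $7,453.
Year 2: $13,506 × 2/6 = $4,502. Book value $2,951.
Year 3: $13,506 × 1/6 = $2,251. Book value $700.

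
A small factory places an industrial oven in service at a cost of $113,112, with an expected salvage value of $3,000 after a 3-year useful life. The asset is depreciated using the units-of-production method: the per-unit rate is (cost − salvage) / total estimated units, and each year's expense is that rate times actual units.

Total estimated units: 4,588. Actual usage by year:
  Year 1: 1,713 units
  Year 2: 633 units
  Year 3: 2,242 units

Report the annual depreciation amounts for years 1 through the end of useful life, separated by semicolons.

$41,112; $15,192; $53,808

Depreciable base = $113,112 − $3,000 = $110,112.
Rate = $110,112 / 4,588 units = $24 per unit.
Year 1: 1,713 × $24 = $41,112. Book value $72,000.
Year 2: 633 × $24 = $15,192. Book value $56,808.
Year 3: 2,242 × $24 = $53,808. Book value $3,000.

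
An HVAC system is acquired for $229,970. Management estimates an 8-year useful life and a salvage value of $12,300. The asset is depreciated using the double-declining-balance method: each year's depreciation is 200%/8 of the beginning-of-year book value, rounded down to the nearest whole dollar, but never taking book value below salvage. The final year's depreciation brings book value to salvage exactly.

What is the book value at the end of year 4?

Depreciable base = $229,970 − $12,300 = $217,670.
Year 1: ⌊$229,970 × 200%/8⌋ = $57,492. Book value $172,478.
Year 2: ⌊$172,478 × 200%/8⌋ = $43,119. Book value $129,359.
Year 3: ⌊$129,359 × 200%/8⌋ = $32,339. Book value $97,020.
Year 4: ⌊$97,020 × 200%/8⌋ = $24,255. Book value $72,765.

$72,765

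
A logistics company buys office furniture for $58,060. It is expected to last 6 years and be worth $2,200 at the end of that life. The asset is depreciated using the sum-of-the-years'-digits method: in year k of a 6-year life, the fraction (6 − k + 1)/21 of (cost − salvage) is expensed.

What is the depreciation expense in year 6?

Depreciable base = $58,060 − $2,200 = $55,860.
Sum of the years' digits = 6+5+4+3+2+1 = 21.
Year 1: $55,860 × 6/21 = $15,960. Book value $42,100.
Year 2: $55,860 × 5/21 = $13,300. Book value $28,800.
Year 3: $55,860 × 4/21 = $10,640. Book value $18,160.
Year 4: $55,860 × 3/21 = $7,980. Book value $10,180.
Year 5: $55,860 × 2/21 = $5,320. Book value $4,860.
Year 6: $55,860 × 1/21 = $2,660. Book value $2,200.

$2,660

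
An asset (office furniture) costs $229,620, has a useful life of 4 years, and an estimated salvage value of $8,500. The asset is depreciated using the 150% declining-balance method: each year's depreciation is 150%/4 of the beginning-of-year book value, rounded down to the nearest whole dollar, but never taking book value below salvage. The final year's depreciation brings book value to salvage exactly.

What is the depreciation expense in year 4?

$47,560

Depreciable base = $229,620 − $8,500 = $221,120.
Year 1: ⌊$229,620 × 150%/4⌋ = $86,107. Book value $143,513.
Year 2: ⌊$143,513 × 150%/4⌋ = $53,817. Book value $89,696.
Year 3: ⌊$89,696 × 150%/4⌋ = $33,636. Book value $56,060.
Year 4 (final): $56,060 − $8,500 = $47,560. Book value $8,500.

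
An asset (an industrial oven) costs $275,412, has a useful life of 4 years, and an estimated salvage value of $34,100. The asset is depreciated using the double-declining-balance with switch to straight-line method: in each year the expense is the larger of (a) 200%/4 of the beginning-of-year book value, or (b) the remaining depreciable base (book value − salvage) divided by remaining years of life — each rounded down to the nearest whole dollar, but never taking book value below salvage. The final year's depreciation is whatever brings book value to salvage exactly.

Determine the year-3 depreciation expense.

Depreciable base = $275,412 − $34,100 = $241,312.
Year 1: DB = ⌊$275,412 × 200%/4⌋ = $137,706; SL = ⌊$241,312/4⌋ = $60,328 → take DB $137,706. Book value $137,706.
Year 2: DB = ⌊$137,706 × 200%/4⌋ = $68,853; SL = ⌊$103,606/3⌋ = $34,535 → take DB $68,853. Book value $68,853.
Year 3: DB = ⌊$68,853 × 200%/4⌋ = $34,426; SL = ⌊$34,753/2⌋ = $17,376 → take DB $34,426. Book value $34,427.

$34,426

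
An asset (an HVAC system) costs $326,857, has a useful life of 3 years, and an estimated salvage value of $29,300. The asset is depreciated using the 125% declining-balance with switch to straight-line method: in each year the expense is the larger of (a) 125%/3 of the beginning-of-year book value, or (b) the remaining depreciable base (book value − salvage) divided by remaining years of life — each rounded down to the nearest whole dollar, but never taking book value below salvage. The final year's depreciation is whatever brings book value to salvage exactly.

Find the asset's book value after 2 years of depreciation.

$109,984

Depreciable base = $326,857 − $29,300 = $297,557.
Year 1: DB = ⌊$326,857 × 125%/3⌋ = $136,190; SL = ⌊$297,557/3⌋ = $99,185 → take DB $136,190. Book value $190,667.
Year 2: DB = ⌊$190,667 × 125%/3⌋ = $79,444; SL = ⌊$161,367/2⌋ = $80,683 → take SL $80,683. Book value $109,984.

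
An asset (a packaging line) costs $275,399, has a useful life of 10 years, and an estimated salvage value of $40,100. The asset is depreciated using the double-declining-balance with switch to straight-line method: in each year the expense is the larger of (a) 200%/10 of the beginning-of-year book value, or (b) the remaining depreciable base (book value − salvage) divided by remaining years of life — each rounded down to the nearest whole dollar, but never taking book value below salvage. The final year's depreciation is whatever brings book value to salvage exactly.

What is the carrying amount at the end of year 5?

Depreciable base = $275,399 − $40,100 = $235,299.
Year 1: DB = ⌊$275,399 × 200%/10⌋ = $55,079; SL = ⌊$235,299/10⌋ = $23,529 → take DB $55,079. Book value $220,320.
Year 2: DB = ⌊$220,320 × 200%/10⌋ = $44,064; SL = ⌊$180,220/9⌋ = $20,024 → take DB $44,064. Book value $176,256.
Year 3: DB = ⌊$176,256 × 200%/10⌋ = $35,251; SL = ⌊$136,156/8⌋ = $17,019 → take DB $35,251. Book value $141,005.
Year 4: DB = ⌊$141,005 × 200%/10⌋ = $28,201; SL = ⌊$100,905/7⌋ = $14,415 → take DB $28,201. Book value $112,804.
Year 5: DB = ⌊$112,804 × 200%/10⌋ = $22,560; SL = ⌊$72,704/6⌋ = $12,117 → take DB $22,560. Book value $90,244.

$90,244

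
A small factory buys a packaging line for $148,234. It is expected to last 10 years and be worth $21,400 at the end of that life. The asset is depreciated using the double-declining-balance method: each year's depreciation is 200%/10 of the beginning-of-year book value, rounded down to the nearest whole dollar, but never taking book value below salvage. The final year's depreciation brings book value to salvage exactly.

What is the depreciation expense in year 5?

Depreciable base = $148,234 − $21,400 = $126,834.
Year 1: ⌊$148,234 × 200%/10⌋ = $29,646. Book value $118,588.
Year 2: ⌊$118,588 × 200%/10⌋ = $23,717. Book value $94,871.
Year 3: ⌊$94,871 × 200%/10⌋ = $18,974. Book value $75,897.
Year 4: ⌊$75,897 × 200%/10⌋ = $15,179. Book value $60,718.
Year 5: ⌊$60,718 × 200%/10⌋ = $12,143. Book value $48,575.

$12,143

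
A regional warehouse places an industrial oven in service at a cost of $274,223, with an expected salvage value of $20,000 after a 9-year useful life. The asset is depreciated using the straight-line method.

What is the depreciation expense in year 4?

$28,247

Depreciable base = $274,223 − $20,000 = $254,223.
Annual expense = $254,223 / 9 = $28,247.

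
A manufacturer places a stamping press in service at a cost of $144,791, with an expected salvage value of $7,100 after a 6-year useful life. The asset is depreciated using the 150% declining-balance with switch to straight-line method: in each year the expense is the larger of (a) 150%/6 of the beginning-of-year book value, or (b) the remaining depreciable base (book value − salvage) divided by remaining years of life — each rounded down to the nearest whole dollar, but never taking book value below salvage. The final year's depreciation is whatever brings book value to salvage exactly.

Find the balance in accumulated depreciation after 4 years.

Depreciable base = $144,791 − $7,100 = $137,691.
Year 1: DB = ⌊$144,791 × 150%/6⌋ = $36,197; SL = ⌊$137,691/6⌋ = $22,948 → take DB $36,197. Book value $108,594.
Year 2: DB = ⌊$108,594 × 150%/6⌋ = $27,148; SL = ⌊$101,494/5⌋ = $20,298 → take DB $27,148. Book value $81,446.
Year 3: DB = ⌊$81,446 × 150%/6⌋ = $20,361; SL = ⌊$74,346/4⌋ = $18,586 → take DB $20,361. Book value $61,085.
Year 4: DB = ⌊$61,085 × 150%/6⌋ = $15,271; SL = ⌊$53,985/3⌋ = $17,995 → take SL $17,995. Book value $43,090.
Accumulated through year 4 = $144,791 − $43,090 = $101,701.

$101,701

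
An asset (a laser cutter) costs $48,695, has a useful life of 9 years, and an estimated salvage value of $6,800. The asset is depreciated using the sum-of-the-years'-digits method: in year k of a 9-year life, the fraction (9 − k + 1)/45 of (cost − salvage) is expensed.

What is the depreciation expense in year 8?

$1,862

Depreciable base = $48,695 − $6,800 = $41,895.
Sum of the years' digits = 9+8+7+6+5+4+3+2+1 = 45.
Year 1: $41,895 × 9/45 = $8,379. Book value $40,316.
Year 2: $41,895 × 8/45 = $7,448. Book value $32,868.
Year 3: $41,895 × 7/45 = $6,517. Book value $26,351.
Year 4: $41,895 × 6/45 = $5,586. Book value $20,765.
Year 5: $41,895 × 5/45 = $4,655. Book value $16,110.
Year 6: $41,895 × 4/45 = $3,724. Book value $12,386.
Year 7: $41,895 × 3/45 = $2,793. Book value $9,593.
Year 8: $41,895 × 2/45 = $1,862. Book value $7,731.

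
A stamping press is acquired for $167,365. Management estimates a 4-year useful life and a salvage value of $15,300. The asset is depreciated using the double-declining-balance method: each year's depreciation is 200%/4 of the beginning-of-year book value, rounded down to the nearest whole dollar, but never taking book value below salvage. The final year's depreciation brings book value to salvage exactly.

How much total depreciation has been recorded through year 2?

$125,523

Depreciable base = $167,365 − $15,300 = $152,065.
Year 1: ⌊$167,365 × 200%/4⌋ = $83,682. Book value $83,683.
Year 2: ⌊$83,683 × 200%/4⌋ = $41,841. Book value $41,842.
Accumulated through year 2 = $167,365 − $41,842 = $125,523.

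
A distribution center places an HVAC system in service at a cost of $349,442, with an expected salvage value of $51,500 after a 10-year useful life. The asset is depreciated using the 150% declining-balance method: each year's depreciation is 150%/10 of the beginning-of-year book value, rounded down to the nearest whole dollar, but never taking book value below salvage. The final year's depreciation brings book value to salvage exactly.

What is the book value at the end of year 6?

Depreciable base = $349,442 − $51,500 = $297,942.
Year 1: ⌊$349,442 × 150%/10⌋ = $52,416. Book value $297,026.
Year 2: ⌊$297,026 × 150%/10⌋ = $44,553. Book value $252,473.
Year 3: ⌊$252,473 × 150%/10⌋ = $37,870. Book value $214,603.
Year 4: ⌊$214,603 × 150%/10⌋ = $32,190. Book value $182,413.
Year 5: ⌊$182,413 × 150%/10⌋ = $27,361. Book value $155,052.
Year 6: ⌊$155,052 × 150%/10⌋ = $23,257. Book value $131,795.

$131,795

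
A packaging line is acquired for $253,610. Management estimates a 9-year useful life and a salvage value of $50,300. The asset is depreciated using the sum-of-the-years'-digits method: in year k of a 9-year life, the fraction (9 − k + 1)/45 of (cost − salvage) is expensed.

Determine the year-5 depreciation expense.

$22,590

Depreciable base = $253,610 − $50,300 = $203,310.
Sum of the years' digits = 9+8+7+6+5+4+3+2+1 = 45.
Year 1: $203,310 × 9/45 = $40,662. Book value $212,948.
Year 2: $203,310 × 8/45 = $36,144. Book value $176,804.
Year 3: $203,310 × 7/45 = $31,626. Book value $145,178.
Year 4: $203,310 × 6/45 = $27,108. Book value $118,070.
Year 5: $203,310 × 5/45 = $22,590. Book value $95,480.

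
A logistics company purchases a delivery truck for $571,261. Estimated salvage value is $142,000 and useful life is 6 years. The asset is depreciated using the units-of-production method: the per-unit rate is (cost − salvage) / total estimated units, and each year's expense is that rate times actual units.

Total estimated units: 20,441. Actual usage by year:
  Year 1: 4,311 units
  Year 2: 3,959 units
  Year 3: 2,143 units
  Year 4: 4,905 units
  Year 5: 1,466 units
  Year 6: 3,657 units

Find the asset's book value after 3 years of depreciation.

$352,588

Depreciable base = $571,261 − $142,000 = $429,261.
Rate = $429,261 / 20,441 units = $21 per unit.
Year 1: 4,311 × $21 = $90,531. Book value $480,730.
Year 2: 3,959 × $21 = $83,139. Book value $397,591.
Year 3: 2,143 × $21 = $45,003. Book value $352,588.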